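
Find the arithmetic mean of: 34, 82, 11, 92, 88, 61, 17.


Sum = 34 + 82 + 11 + 92 + 88 + 61 + 17 = 385
n = 7
Mean = 385/7 = 55.0000

Mean = 55.0000


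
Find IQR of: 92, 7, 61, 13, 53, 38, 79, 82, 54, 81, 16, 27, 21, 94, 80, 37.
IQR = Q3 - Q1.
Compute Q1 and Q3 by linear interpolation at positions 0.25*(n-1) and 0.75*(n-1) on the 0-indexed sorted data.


Sorted: 7, 13, 16, 21, 27, 37, 38, 53, 54, 61, 79, 80, 81, 82, 92, 94
Q1 (25th %ile) = 25.5000
Q3 (75th %ile) = 80.2500
IQR = 80.2500 - 25.5000 = 54.7500

IQR = 54.7500


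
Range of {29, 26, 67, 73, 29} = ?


Max = 73, Min = 26
Range = 73 - 26 = 47

Range = 47


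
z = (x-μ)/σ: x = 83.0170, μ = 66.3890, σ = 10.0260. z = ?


z = (83.0170 - 66.3890)/10.0260
= 16.6280/10.0260
= 1.6585

z = 1.6585


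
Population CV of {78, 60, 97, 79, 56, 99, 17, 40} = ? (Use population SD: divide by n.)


Mean = 65.7500
SD = 26.3996
CV = (26.3996/65.7500)*100 = 40.1514%

CV = 40.1514%


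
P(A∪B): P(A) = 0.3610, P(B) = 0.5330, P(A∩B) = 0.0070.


P(A∪B) = 0.3610 + 0.5330 - 0.0070
= 0.8940 - 0.0070
= 0.8870

P(A∪B) = 0.8870


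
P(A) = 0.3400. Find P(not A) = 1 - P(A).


P(not A) = 1 - 0.3400 = 0.6600

P(not A) = 0.6600


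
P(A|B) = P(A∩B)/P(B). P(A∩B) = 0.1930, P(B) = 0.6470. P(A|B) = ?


P(A|B) = 0.1930/0.6470 = 0.2983

P(A|B) = 0.2983


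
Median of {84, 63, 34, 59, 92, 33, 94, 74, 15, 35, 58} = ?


Sorted: 15, 33, 34, 35, 58, 59, 63, 74, 84, 92, 94
n = 11 (odd)
Middle value = 59

Median = 59


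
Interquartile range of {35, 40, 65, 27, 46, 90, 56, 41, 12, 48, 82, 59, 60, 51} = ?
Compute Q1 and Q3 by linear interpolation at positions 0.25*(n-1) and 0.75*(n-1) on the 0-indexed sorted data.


Sorted: 12, 27, 35, 40, 41, 46, 48, 51, 56, 59, 60, 65, 82, 90
Q1 (25th %ile) = 40.2500
Q3 (75th %ile) = 59.7500
IQR = 59.7500 - 40.2500 = 19.5000

IQR = 19.5000


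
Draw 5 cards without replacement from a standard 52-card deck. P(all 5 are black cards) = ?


P(all black cards) = (26/52) × (25/51) × (24/50) × (23/49) × (22/48)
= 0.0253

P = 0.0253


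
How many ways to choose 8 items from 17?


C(17,8) = 17!/(8! × 9!)
= 355687428096000/(40320 × 362880)
= 24310

C(17,8) = 24310


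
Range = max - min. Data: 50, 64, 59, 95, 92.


Max = 95, Min = 50
Range = 95 - 50 = 45

Range = 45


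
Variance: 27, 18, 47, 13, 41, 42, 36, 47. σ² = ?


Mean = 33.8750
Squared deviations: 47.2656, 252.0156, 172.2656, 435.7656, 50.7656, 66.0156, 4.5156, 172.2656
Sum = 1200.8750
Variance = 1200.8750/8 = 150.1094

Variance = 150.1094


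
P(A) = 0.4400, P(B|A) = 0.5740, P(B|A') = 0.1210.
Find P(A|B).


P(B) = P(B|A)*P(A) + P(B|A')*P(A')
= 0.5740*0.4400 + 0.1210*0.5600
= 0.252560 + 0.067760 = 0.320320
P(A|B) = 0.252560/0.320320 = 0.7885

P(A|B) = 0.7885


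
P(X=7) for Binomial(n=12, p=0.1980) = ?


C(12,7) = 792
p^7 = 1.193044e-05
(1-p)^5 = 0.331797
P = 792 * 1.193044e-05 * 0.331797 = 0.0031

P(X=7) = 0.0031


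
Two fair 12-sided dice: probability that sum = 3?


Total outcomes = 12×12 = 144
Favorable (sum = 3): 2
P = 2/144 = 0.0139

P = 0.0139


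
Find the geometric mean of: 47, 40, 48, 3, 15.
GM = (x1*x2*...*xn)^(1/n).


Product = 47 × 40 × 48 × 3 × 15 = 4060800
GM = 4060800^(1/5) = 20.9760

GM = 20.9760


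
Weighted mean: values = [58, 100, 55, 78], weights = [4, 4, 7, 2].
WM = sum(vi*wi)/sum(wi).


Numerator = 58*4 + 100*4 + 55*7 + 78*2 = 1173
Denominator = 4 + 4 + 7 + 2 = 17
WM = 1173/17 = 69.0000

WM = 69.0000


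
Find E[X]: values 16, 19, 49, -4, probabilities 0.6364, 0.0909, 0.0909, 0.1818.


E[X] = 16*0.6364 + 19*0.0909 + 49*0.0909 - 4*0.1818
= 10.1824 + 1.7271 + 4.4541 - 0.7272
= 15.6364

E[X] = 15.6364


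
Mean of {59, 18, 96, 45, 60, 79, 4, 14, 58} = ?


Sum = 59 + 18 + 96 + 45 + 60 + 79 + 4 + 14 + 58 = 433
n = 9
Mean = 433/9 = 48.1111

Mean = 48.1111


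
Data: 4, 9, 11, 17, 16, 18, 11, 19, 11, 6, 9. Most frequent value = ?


Frequencies: 4:1, 6:1, 9:2, 11:3, 16:1, 17:1, 18:1, 19:1
Max frequency = 3
Mode = 11

Mode = 11


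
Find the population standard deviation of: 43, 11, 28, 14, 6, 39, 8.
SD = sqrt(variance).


Mean = 21.2857
Variance = 199.9184
SD = sqrt(199.9184) = 14.1392

SD = 14.1392


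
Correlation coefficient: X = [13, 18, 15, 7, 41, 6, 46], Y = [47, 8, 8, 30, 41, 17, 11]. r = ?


Mean X = 20.8571, Mean Y = 23.1429
SD X = 14.903773, SD Y = 15.018356
Cov = -0.693878
r = -0.693878/(14.903773*15.018356) = -0.0031

r = -0.0031


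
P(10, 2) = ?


P(10,2) = 10!/8!
= 3628800/40320
= 90

P(10,2) = 90


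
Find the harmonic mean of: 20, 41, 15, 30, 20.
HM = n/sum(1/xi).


Sum of reciprocals = 1/20 + 1/41 + 1/15 + 1/30 + 1/20 = 0.224390
HM = 5/0.224390 = 22.2826

HM = 22.2826


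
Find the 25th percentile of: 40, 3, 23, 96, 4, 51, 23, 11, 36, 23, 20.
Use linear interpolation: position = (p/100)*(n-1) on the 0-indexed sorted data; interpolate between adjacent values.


Sorted: 3, 4, 11, 20, 23, 23, 23, 36, 40, 51, 96
n = 11
Index = 25/100 * 10 = 2.5000
Lower = data[2] = 11, Upper = data[3] = 20
P25 = 11 + 0.5000*(9) = 15.5000

P25 = 15.5000


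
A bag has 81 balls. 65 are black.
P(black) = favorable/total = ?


P = 65/81 = 0.8025

P = 0.8025


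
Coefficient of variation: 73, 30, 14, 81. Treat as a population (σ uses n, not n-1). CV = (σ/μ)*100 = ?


Mean = 49.5000
SD = 28.2179
CV = (28.2179/49.5000)*100 = 57.0059%

CV = 57.0059%


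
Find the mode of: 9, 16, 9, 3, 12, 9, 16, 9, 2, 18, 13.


Frequencies: 2:1, 3:1, 9:4, 12:1, 13:1, 16:2, 18:1
Max frequency = 4
Mode = 9

Mode = 9


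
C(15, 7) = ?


C(15,7) = 15!/(7! × 8!)
= 1307674368000/(5040 × 40320)
= 6435

C(15,7) = 6435


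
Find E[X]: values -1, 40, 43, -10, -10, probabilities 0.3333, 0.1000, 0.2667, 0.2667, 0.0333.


E[X] = -1*0.3333 + 40*0.1000 + 43*0.2667 - 10*0.2667 - 10*0.0333
= -0.3333 + 4.0000 + 11.4681 - 2.6670 - 0.3330
= 12.1348

E[X] = 12.1348


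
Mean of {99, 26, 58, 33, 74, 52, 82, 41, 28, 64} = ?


Sum = 99 + 26 + 58 + 33 + 74 + 52 + 82 + 41 + 28 + 64 = 557
n = 10
Mean = 557/10 = 55.7000

Mean = 55.7000


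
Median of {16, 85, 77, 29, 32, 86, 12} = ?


Sorted: 12, 16, 29, 32, 77, 85, 86
n = 7 (odd)
Middle value = 32

Median = 32


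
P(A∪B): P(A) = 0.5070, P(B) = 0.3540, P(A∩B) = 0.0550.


P(A∪B) = 0.5070 + 0.3540 - 0.0550
= 0.8610 - 0.0550
= 0.8060

P(A∪B) = 0.8060


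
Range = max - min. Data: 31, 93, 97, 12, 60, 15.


Max = 97, Min = 12
Range = 97 - 12 = 85

Range = 85


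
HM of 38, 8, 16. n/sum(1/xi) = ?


Sum of reciprocals = 1/38 + 1/8 + 1/16 = 0.213816
HM = 3/0.213816 = 14.0308

HM = 14.0308


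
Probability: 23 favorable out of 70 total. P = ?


P = 23/70 = 0.3286

P = 0.3286


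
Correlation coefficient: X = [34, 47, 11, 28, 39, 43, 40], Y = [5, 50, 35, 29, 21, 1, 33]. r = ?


Mean X = 34.5714, Mean Y = 24.8571
SD X = 11.172123, SD Y = 16.021669
Cov = -16.632653
r = -16.632653/(11.172123*16.021669) = -0.0929

r = -0.0929


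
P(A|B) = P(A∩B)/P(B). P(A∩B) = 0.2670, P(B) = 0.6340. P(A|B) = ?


P(A|B) = 0.2670/0.6340 = 0.4211

P(A|B) = 0.4211


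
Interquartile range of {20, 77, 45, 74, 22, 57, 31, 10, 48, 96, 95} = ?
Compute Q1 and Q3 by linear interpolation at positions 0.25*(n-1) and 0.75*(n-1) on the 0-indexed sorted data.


Sorted: 10, 20, 22, 31, 45, 48, 57, 74, 77, 95, 96
Q1 (25th %ile) = 26.5000
Q3 (75th %ile) = 75.5000
IQR = 75.5000 - 26.5000 = 49.0000

IQR = 49.0000


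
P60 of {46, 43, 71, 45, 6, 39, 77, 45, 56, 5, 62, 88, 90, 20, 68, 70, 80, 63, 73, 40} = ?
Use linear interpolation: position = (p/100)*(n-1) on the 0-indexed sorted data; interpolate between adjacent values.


Sorted: 5, 6, 20, 39, 40, 43, 45, 45, 46, 56, 62, 63, 68, 70, 71, 73, 77, 80, 88, 90
n = 20
Index = 60/100 * 19 = 11.4000
Lower = data[11] = 63, Upper = data[12] = 68
P60 = 63 + 0.4000*(5) = 65.0000

P60 = 65.0000


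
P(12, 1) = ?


P(12,1) = 12!/11!
= 479001600/39916800
= 12

P(12,1) = 12


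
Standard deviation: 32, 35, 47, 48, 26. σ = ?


Mean = 37.6000
Variance = 73.8400
SD = sqrt(73.8400) = 8.5930

SD = 8.5930


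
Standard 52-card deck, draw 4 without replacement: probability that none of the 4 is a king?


P(no kings) = (48/52) × (47/51) × (46/50) × (45/49)
= 0.7187

P = 0.7187


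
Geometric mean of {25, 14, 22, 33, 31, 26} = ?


Product = 25 × 14 × 22 × 33 × 31 × 26 = 204804600
GM = 204804600^(1/6) = 24.2786

GM = 24.2786


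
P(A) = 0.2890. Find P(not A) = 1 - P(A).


P(not A) = 1 - 0.2890 = 0.7110

P(not A) = 0.7110


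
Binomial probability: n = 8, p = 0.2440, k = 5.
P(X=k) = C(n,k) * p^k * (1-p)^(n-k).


C(8,5) = 56
p^5 = 0.000865
(1-p)^3 = 0.432081
P = 56 * 0.000865 * 0.432081 = 0.0209

P(X=5) = 0.0209


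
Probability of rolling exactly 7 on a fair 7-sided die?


Favorable outcomes (roll = 7): 1
Total outcomes = 7
P = 1/7 = 0.1429

P = 0.1429


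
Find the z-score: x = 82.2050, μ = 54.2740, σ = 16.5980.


z = (82.2050 - 54.2740)/16.5980
= 27.9310/16.5980
= 1.6828

z = 1.6828


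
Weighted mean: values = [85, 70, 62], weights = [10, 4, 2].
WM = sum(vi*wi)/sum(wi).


Numerator = 85*10 + 70*4 + 62*2 = 1254
Denominator = 10 + 4 + 2 = 16
WM = 1254/16 = 78.3750

WM = 78.3750


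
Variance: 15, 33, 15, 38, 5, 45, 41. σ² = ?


Mean = 27.4286
Squared deviations: 154.4694, 31.0408, 154.4694, 111.7551, 503.0408, 308.7551, 184.1837
Sum = 1447.7143
Variance = 1447.7143/7 = 206.8163

Variance = 206.8163


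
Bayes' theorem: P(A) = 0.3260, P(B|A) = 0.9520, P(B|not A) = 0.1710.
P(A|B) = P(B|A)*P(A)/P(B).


P(B) = P(B|A)*P(A) + P(B|A')*P(A')
= 0.9520*0.3260 + 0.1710*0.6740
= 0.310352 + 0.115254 = 0.425606
P(A|B) = 0.310352/0.425606 = 0.7292

P(A|B) = 0.7292


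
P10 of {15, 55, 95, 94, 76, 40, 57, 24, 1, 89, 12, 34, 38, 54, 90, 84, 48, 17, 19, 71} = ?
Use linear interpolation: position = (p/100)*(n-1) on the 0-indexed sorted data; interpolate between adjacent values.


Sorted: 1, 12, 15, 17, 19, 24, 34, 38, 40, 48, 54, 55, 57, 71, 76, 84, 89, 90, 94, 95
n = 20
Index = 10/100 * 19 = 1.9000
Lower = data[1] = 12, Upper = data[2] = 15
P10 = 12 + 0.9000*(3) = 14.7000

P10 = 14.7000


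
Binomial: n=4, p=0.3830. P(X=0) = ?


C(4,0) = 1
p^0 = 1.000000
(1-p)^4 = 0.144924
P = 1 * 1.000000 * 0.144924 = 0.1449

P(X=0) = 0.1449


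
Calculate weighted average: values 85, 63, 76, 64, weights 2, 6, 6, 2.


Numerator = 85*2 + 63*6 + 76*6 + 64*2 = 1132
Denominator = 2 + 6 + 6 + 2 = 16
WM = 1132/16 = 70.7500

WM = 70.7500


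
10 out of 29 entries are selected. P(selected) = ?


P = 10/29 = 0.3448

P = 0.3448


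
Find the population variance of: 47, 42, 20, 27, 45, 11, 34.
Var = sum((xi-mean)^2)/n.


Mean = 32.2857
Squared deviations: 216.5102, 94.3673, 150.9388, 27.9388, 161.6531, 453.0816, 2.9388
Sum = 1107.4286
Variance = 1107.4286/7 = 158.2041

Variance = 158.2041


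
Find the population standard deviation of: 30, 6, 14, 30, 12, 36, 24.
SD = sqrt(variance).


Mean = 21.7143
Variance = 106.7755
SD = sqrt(106.7755) = 10.3332

SD = 10.3332


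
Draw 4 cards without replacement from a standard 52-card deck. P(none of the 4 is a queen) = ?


P(no queens) = (48/52) × (47/51) × (46/50) × (45/49)
= 0.7187

P = 0.7187


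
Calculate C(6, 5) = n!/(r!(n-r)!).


C(6,5) = 6!/(5! × 1!)
= 720/(120 × 1)
= 6

C(6,5) = 6


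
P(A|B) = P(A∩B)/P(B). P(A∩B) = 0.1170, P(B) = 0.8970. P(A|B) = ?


P(A|B) = 0.1170/0.8970 = 0.1304

P(A|B) = 0.1304


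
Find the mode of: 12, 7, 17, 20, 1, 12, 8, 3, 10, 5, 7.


Frequencies: 1:1, 3:1, 5:1, 7:2, 8:1, 10:1, 12:2, 17:1, 20:1
Max frequency = 2
Mode = 7, 12

Mode = 7, 12


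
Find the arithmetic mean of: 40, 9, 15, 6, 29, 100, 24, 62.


Sum = 40 + 9 + 15 + 6 + 29 + 100 + 24 + 62 = 285
n = 8
Mean = 285/8 = 35.6250

Mean = 35.6250


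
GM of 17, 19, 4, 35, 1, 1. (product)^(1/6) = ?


Product = 17 × 19 × 4 × 35 × 1 × 1 = 45220
GM = 45220^(1/6) = 5.9688

GM = 5.9688


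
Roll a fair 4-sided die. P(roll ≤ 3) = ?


Favorable outcomes (roll ≤ 3): 3
Total outcomes = 4
P = 3/4 = 0.7500

P = 0.7500


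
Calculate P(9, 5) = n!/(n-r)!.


P(9,5) = 9!/4!
= 362880/24
= 15120

P(9,5) = 15120


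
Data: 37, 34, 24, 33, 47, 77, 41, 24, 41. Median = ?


Sorted: 24, 24, 33, 34, 37, 41, 41, 47, 77
n = 9 (odd)
Middle value = 37

Median = 37


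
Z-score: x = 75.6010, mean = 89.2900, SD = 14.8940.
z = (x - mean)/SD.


z = (75.6010 - 89.2900)/14.8940
= -13.6890/14.8940
= -0.9191

z = -0.9191


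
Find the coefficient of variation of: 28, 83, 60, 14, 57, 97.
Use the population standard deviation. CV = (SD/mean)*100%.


Mean = 56.5000
SD = 28.7909
CV = (28.7909/56.5000)*100 = 50.9574%

CV = 50.9574%


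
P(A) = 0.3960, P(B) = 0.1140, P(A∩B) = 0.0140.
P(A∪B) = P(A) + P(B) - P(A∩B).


P(A∪B) = 0.3960 + 0.1140 - 0.0140
= 0.5100 - 0.0140
= 0.4960

P(A∪B) = 0.4960


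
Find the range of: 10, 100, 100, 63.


Max = 100, Min = 10
Range = 100 - 10 = 90

Range = 90


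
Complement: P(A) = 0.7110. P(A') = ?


P(not A) = 1 - 0.7110 = 0.2890

P(not A) = 0.2890


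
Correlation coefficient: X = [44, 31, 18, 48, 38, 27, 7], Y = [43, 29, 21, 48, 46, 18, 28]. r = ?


Mean X = 30.4286, Mean Y = 33.2857
SD X = 13.446796, SD Y = 11.360512
Cov = 116.163265
r = 116.163265/(13.446796*11.360512) = 0.7604

r = 0.7604


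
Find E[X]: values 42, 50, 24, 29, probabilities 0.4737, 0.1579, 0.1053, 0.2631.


E[X] = 42*0.4737 + 50*0.1579 + 24*0.1053 + 29*0.2631
= 19.8954 + 7.8950 + 2.5272 + 7.6299
= 37.9475

E[X] = 37.9475


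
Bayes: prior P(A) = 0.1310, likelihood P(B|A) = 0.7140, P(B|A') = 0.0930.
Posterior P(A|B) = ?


P(B) = P(B|A)*P(A) + P(B|A')*P(A')
= 0.7140*0.1310 + 0.0930*0.8690
= 0.093534 + 0.080817 = 0.174351
P(A|B) = 0.093534/0.174351 = 0.5365

P(A|B) = 0.5365


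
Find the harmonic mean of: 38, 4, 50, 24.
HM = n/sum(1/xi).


Sum of reciprocals = 1/38 + 1/4 + 1/50 + 1/24 = 0.337982
HM = 4/0.337982 = 11.8349

HM = 11.8349


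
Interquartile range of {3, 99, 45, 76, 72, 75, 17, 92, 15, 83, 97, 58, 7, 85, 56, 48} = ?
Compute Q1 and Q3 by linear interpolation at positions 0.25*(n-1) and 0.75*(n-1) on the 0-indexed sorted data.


Sorted: 3, 7, 15, 17, 45, 48, 56, 58, 72, 75, 76, 83, 85, 92, 97, 99
Q1 (25th %ile) = 38.0000
Q3 (75th %ile) = 83.5000
IQR = 83.5000 - 38.0000 = 45.5000

IQR = 45.5000


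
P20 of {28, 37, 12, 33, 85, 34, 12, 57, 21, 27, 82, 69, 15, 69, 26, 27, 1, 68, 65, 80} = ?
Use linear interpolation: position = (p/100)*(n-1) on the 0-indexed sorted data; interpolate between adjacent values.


Sorted: 1, 12, 12, 15, 21, 26, 27, 27, 28, 33, 34, 37, 57, 65, 68, 69, 69, 80, 82, 85
n = 20
Index = 20/100 * 19 = 3.8000
Lower = data[3] = 15, Upper = data[4] = 21
P20 = 15 + 0.8000*(6) = 19.8000

P20 = 19.8000


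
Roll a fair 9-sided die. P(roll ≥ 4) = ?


Favorable outcomes (roll ≥ 4): 6
Total outcomes = 9
P = 6/9 = 0.6667

P = 0.6667


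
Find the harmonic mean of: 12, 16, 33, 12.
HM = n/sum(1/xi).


Sum of reciprocals = 1/12 + 1/16 + 1/33 + 1/12 = 0.259470
HM = 4/0.259470 = 15.4161

HM = 15.4161


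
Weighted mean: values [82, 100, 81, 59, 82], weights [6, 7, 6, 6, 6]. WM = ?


Numerator = 82*6 + 100*7 + 81*6 + 59*6 + 82*6 = 2524
Denominator = 6 + 7 + 6 + 6 + 6 = 31
WM = 2524/31 = 81.4194

WM = 81.4194


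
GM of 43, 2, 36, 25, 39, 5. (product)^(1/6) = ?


Product = 43 × 2 × 36 × 25 × 39 × 5 = 15093000
GM = 15093000^(1/6) = 15.7204

GM = 15.7204


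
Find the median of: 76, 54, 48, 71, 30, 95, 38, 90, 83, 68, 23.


Sorted: 23, 30, 38, 48, 54, 68, 71, 76, 83, 90, 95
n = 11 (odd)
Middle value = 68

Median = 68


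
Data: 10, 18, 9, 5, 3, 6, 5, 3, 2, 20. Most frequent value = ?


Frequencies: 2:1, 3:2, 5:2, 6:1, 9:1, 10:1, 18:1, 20:1
Max frequency = 2
Mode = 3, 5

Mode = 3, 5


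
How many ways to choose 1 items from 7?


C(7,1) = 7!/(1! × 6!)
= 5040/(1 × 720)
= 7

C(7,1) = 7


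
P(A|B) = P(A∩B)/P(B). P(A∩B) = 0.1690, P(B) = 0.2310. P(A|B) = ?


P(A|B) = 0.1690/0.2310 = 0.7316

P(A|B) = 0.7316


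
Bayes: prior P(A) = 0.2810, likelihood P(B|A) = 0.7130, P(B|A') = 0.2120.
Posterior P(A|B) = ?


P(B) = P(B|A)*P(A) + P(B|A')*P(A')
= 0.7130*0.2810 + 0.2120*0.7190
= 0.200353 + 0.152428 = 0.352781
P(A|B) = 0.200353/0.352781 = 0.5679

P(A|B) = 0.5679


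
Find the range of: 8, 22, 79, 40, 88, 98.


Max = 98, Min = 8
Range = 98 - 8 = 90

Range = 90


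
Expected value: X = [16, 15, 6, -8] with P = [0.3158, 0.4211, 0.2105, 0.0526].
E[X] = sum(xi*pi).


E[X] = 16*0.3158 + 15*0.4211 + 6*0.2105 - 8*0.0526
= 5.0528 + 6.3165 + 1.2630 - 0.4208
= 12.2115

E[X] = 12.2115


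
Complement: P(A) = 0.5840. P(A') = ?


P(not A) = 1 - 0.5840 = 0.4160

P(not A) = 0.4160


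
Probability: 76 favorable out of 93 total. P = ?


P = 76/93 = 0.8172

P = 0.8172


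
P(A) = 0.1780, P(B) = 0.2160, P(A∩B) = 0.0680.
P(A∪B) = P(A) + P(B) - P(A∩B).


P(A∪B) = 0.1780 + 0.2160 - 0.0680
= 0.3940 - 0.0680
= 0.3260

P(A∪B) = 0.3260


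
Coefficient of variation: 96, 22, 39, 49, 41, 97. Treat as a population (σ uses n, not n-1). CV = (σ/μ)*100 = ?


Mean = 57.3333
SD = 28.8367
CV = (28.8367/57.3333)*100 = 50.2966%

CV = 50.2966%


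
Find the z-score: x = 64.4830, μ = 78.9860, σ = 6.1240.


z = (64.4830 - 78.9860)/6.1240
= -14.5030/6.1240
= -2.3682

z = -2.3682


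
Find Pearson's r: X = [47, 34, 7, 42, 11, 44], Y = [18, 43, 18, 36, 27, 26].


Mean X = 30.8333, Mean Y = 28.0000
SD X = 15.973068, SD Y = 9.073772
Cov = 34.500000
r = 34.500000/(15.973068*9.073772) = 0.2380

r = 0.2380


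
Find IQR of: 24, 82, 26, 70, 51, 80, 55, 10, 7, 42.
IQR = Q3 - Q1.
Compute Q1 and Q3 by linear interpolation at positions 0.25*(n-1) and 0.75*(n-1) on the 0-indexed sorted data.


Sorted: 7, 10, 24, 26, 42, 51, 55, 70, 80, 82
Q1 (25th %ile) = 24.5000
Q3 (75th %ile) = 66.2500
IQR = 66.2500 - 24.5000 = 41.7500

IQR = 41.7500


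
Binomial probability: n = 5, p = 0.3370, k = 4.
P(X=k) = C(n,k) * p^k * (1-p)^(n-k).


C(5,4) = 5
p^4 = 0.012898
(1-p)^1 = 0.663000
P = 5 * 0.012898 * 0.663000 = 0.0428

P(X=4) = 0.0428


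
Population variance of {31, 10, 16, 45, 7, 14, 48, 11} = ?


Mean = 22.7500
Squared deviations: 68.0625, 162.5625, 45.5625, 495.0625, 248.0625, 76.5625, 637.5625, 138.0625
Sum = 1871.5000
Variance = 1871.5000/8 = 233.9375

Variance = 233.9375


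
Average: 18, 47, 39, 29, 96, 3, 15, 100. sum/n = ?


Sum = 18 + 47 + 39 + 29 + 96 + 3 + 15 + 100 = 347
n = 8
Mean = 347/8 = 43.3750

Mean = 43.3750


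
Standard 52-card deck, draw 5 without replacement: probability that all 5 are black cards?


P(all black cards) = (26/52) × (25/51) × (24/50) × (23/49) × (22/48)
= 0.0253

P = 0.0253


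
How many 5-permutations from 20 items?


P(20,5) = 20!/15!
= 2432902008176640000/1307674368000
= 1860480

P(20,5) = 1860480


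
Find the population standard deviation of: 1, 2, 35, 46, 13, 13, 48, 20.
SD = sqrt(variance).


Mean = 22.2500
Variance = 303.4375
SD = sqrt(303.4375) = 17.4195

SD = 17.4195


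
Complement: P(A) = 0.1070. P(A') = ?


P(not A) = 1 - 0.1070 = 0.8930

P(not A) = 0.8930


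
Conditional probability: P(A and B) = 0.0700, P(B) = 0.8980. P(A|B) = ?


P(A|B) = 0.0700/0.8980 = 0.0780

P(A|B) = 0.0780


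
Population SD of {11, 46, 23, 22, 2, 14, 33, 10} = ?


Mean = 20.1250
Variance = 174.8594
SD = sqrt(174.8594) = 13.2234

SD = 13.2234


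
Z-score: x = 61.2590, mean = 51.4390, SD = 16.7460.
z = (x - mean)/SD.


z = (61.2590 - 51.4390)/16.7460
= 9.8200/16.7460
= 0.5864

z = 0.5864


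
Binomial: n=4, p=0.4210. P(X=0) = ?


C(4,0) = 1
p^0 = 1.000000
(1-p)^4 = 0.112387
P = 1 * 1.000000 * 0.112387 = 0.1124

P(X=0) = 0.1124


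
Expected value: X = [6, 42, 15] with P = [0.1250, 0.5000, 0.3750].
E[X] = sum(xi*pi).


E[X] = 6*0.1250 + 42*0.5000 + 15*0.3750
= 0.7500 + 21.0000 + 5.6250
= 27.3750

E[X] = 27.3750


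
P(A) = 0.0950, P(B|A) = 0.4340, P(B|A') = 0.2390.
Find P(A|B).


P(B) = P(B|A)*P(A) + P(B|A')*P(A')
= 0.4340*0.0950 + 0.2390*0.9050
= 0.041230 + 0.216295 = 0.257525
P(A|B) = 0.041230/0.257525 = 0.1601

P(A|B) = 0.1601


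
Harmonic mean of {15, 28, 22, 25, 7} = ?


Sum of reciprocals = 1/15 + 1/28 + 1/22 + 1/25 + 1/7 = 0.330693
HM = 5/0.330693 = 15.1198

HM = 15.1198


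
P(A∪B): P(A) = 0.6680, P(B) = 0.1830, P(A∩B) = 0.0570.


P(A∪B) = 0.6680 + 0.1830 - 0.0570
= 0.8510 - 0.0570
= 0.7940

P(A∪B) = 0.7940


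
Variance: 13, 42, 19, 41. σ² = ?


Mean = 28.7500
Squared deviations: 248.0625, 175.5625, 95.0625, 150.0625
Sum = 668.7500
Variance = 668.7500/4 = 167.1875

Variance = 167.1875


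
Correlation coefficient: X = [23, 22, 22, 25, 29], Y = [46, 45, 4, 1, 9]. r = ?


Mean X = 24.2000, Mean Y = 21.0000
SD X = 2.638181, SD Y = 20.169284
Cov = -23.800000
r = -23.800000/(2.638181*20.169284) = -0.4473

r = -0.4473


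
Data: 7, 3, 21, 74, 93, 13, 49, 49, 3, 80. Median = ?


Sorted: 3, 3, 7, 13, 21, 49, 49, 74, 80, 93
n = 10 (even)
Middle values: 21 and 49
Median = (21+49)/2 = 35.0000

Median = 35.0000


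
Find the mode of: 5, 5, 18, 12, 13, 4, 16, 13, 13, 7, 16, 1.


Frequencies: 1:1, 4:1, 5:2, 7:1, 12:1, 13:3, 16:2, 18:1
Max frequency = 3
Mode = 13

Mode = 13


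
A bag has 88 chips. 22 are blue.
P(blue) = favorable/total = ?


P = 22/88 = 0.2500

P = 0.2500


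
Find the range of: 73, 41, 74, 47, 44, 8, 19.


Max = 74, Min = 8
Range = 74 - 8 = 66

Range = 66


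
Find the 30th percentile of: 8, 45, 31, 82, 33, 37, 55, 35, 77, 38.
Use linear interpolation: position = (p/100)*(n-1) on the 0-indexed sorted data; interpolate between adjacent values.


Sorted: 8, 31, 33, 35, 37, 38, 45, 55, 77, 82
n = 10
Index = 30/100 * 9 = 2.7000
Lower = data[2] = 33, Upper = data[3] = 35
P30 = 33 + 0.7000*(2) = 34.4000

P30 = 34.4000


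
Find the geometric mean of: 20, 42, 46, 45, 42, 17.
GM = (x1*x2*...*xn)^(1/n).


Product = 20 × 42 × 46 × 45 × 42 × 17 = 1241503200
GM = 1241503200^(1/6) = 32.7837

GM = 32.7837


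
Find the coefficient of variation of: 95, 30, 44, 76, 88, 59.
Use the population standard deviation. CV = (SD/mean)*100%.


Mean = 65.3333
SD = 23.2785
CV = (23.2785/65.3333)*100 = 35.6304%

CV = 35.6304%


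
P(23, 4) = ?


P(23,4) = 23!/19!
= 25852016738884976640000/121645100408832000
= 212520

P(23,4) = 212520


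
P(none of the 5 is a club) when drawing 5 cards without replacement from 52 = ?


P(no clubs) = (39/52) × (38/51) × (37/50) × (36/49) × (35/48)
= 0.2215

P = 0.2215


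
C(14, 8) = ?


C(14,8) = 14!/(8! × 6!)
= 87178291200/(40320 × 720)
= 3003

C(14,8) = 3003


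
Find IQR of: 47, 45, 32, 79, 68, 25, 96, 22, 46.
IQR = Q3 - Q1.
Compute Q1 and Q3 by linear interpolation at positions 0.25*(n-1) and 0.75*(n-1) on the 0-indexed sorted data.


Sorted: 22, 25, 32, 45, 46, 47, 68, 79, 96
Q1 (25th %ile) = 32.0000
Q3 (75th %ile) = 68.0000
IQR = 68.0000 - 32.0000 = 36.0000

IQR = 36.0000


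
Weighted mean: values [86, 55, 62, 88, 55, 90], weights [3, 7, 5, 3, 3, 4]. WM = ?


Numerator = 86*3 + 55*7 + 62*5 + 88*3 + 55*3 + 90*4 = 1742
Denominator = 3 + 7 + 5 + 3 + 3 + 4 = 25
WM = 1742/25 = 69.6800

WM = 69.6800


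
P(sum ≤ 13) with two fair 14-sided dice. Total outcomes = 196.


Total outcomes = 14×14 = 196
Favorable (sum ≤ 13): 78
P = 78/196 = 0.3980

P = 0.3980


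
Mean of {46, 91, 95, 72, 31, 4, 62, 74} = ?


Sum = 46 + 91 + 95 + 72 + 31 + 4 + 62 + 74 = 475
n = 8
Mean = 475/8 = 59.3750

Mean = 59.3750


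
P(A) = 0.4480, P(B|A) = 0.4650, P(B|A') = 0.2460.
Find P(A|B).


P(B) = P(B|A)*P(A) + P(B|A')*P(A')
= 0.4650*0.4480 + 0.2460*0.5520
= 0.208320 + 0.135792 = 0.344112
P(A|B) = 0.208320/0.344112 = 0.6054

P(A|B) = 0.6054


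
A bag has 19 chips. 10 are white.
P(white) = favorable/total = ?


P = 10/19 = 0.5263

P = 0.5263


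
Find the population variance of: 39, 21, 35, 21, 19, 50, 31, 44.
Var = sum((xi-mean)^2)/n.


Mean = 32.5000
Squared deviations: 42.2500, 132.2500, 6.2500, 132.2500, 182.2500, 306.2500, 2.2500, 132.2500
Sum = 936.0000
Variance = 936.0000/8 = 117.0000

Variance = 117.0000


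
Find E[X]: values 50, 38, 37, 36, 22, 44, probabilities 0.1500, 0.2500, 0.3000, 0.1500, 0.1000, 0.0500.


E[X] = 50*0.1500 + 38*0.2500 + 37*0.3000 + 36*0.1500 + 22*0.1000 + 44*0.0500
= 7.5000 + 9.5000 + 11.1000 + 5.4000 + 2.2000 + 2.2000
= 37.9000

E[X] = 37.9000


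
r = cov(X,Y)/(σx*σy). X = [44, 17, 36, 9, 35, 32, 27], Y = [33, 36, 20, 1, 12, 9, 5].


Mean X = 28.5714, Mean Y = 16.5714
SD X = 11.120857, SD Y = 12.613566
Cov = 45.959184
r = 45.959184/(11.120857*12.613566) = 0.3276

r = 0.3276


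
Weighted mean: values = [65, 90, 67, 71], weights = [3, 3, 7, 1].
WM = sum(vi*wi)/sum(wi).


Numerator = 65*3 + 90*3 + 67*7 + 71*1 = 1005
Denominator = 3 + 3 + 7 + 1 = 14
WM = 1005/14 = 71.7857

WM = 71.7857


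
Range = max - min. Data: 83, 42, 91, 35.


Max = 91, Min = 35
Range = 91 - 35 = 56

Range = 56


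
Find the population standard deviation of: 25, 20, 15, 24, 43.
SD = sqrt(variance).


Mean = 25.4000
Variance = 89.8400
SD = sqrt(89.8400) = 9.4784

SD = 9.4784


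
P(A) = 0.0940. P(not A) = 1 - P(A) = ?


P(not A) = 1 - 0.0940 = 0.9060

P(not A) = 0.9060


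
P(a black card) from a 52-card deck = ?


26 black cards in 52 cards
P = 26/52 = 0.5000

P = 0.5000


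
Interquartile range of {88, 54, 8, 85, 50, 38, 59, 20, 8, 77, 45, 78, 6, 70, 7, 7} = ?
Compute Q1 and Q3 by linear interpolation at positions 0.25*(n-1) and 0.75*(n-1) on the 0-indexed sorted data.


Sorted: 6, 7, 7, 8, 8, 20, 38, 45, 50, 54, 59, 70, 77, 78, 85, 88
Q1 (25th %ile) = 8.0000
Q3 (75th %ile) = 71.7500
IQR = 71.7500 - 8.0000 = 63.7500

IQR = 63.7500


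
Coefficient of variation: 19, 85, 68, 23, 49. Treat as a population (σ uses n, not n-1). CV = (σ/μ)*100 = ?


Mean = 48.8000
SD = 25.4275
CV = (25.4275/48.8000)*100 = 52.1056%

CV = 52.1056%


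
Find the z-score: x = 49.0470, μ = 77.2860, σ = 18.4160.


z = (49.0470 - 77.2860)/18.4160
= -28.2390/18.4160
= -1.5334

z = -1.5334


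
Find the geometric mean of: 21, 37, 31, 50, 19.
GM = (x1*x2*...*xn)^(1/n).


Product = 21 × 37 × 31 × 50 × 19 = 22882650
GM = 22882650^(1/5) = 29.6416

GM = 29.6416


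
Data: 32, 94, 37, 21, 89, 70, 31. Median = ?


Sorted: 21, 31, 32, 37, 70, 89, 94
n = 7 (odd)
Middle value = 37

Median = 37


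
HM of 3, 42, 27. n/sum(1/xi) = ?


Sum of reciprocals = 1/3 + 1/42 + 1/27 = 0.394180
HM = 3/0.394180 = 7.6107

HM = 7.6107


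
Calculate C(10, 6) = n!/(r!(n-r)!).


C(10,6) = 10!/(6! × 4!)
= 3628800/(720 × 24)
= 210

C(10,6) = 210


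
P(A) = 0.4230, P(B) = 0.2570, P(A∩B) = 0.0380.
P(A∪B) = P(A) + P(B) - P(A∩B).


P(A∪B) = 0.4230 + 0.2570 - 0.0380
= 0.6800 - 0.0380
= 0.6420

P(A∪B) = 0.6420


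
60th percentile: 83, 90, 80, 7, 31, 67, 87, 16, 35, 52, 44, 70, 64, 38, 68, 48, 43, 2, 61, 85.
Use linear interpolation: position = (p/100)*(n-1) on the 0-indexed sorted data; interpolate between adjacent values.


Sorted: 2, 7, 16, 31, 35, 38, 43, 44, 48, 52, 61, 64, 67, 68, 70, 80, 83, 85, 87, 90
n = 20
Index = 60/100 * 19 = 11.4000
Lower = data[11] = 64, Upper = data[12] = 67
P60 = 64 + 0.4000*(3) = 65.2000

P60 = 65.2000


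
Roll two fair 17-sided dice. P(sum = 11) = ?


Total outcomes = 17×17 = 289
Favorable (sum = 11): 10
P = 10/289 = 0.0346

P = 0.0346


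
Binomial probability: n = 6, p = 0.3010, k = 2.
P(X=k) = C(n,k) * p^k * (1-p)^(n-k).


C(6,2) = 15
p^2 = 0.090601
(1-p)^4 = 0.238731
P = 15 * 0.090601 * 0.238731 = 0.3244

P(X=2) = 0.3244


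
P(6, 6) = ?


P(6,6) = 6!/0!
= 720/1
= 720

P(6,6) = 720


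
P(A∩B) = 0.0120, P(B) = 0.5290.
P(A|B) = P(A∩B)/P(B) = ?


P(A|B) = 0.0120/0.5290 = 0.0227

P(A|B) = 0.0227


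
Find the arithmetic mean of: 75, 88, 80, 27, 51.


Sum = 75 + 88 + 80 + 27 + 51 = 321
n = 5
Mean = 321/5 = 64.2000

Mean = 64.2000


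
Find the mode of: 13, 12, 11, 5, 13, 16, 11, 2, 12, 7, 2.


Frequencies: 2:2, 5:1, 7:1, 11:2, 12:2, 13:2, 16:1
Max frequency = 2
Mode = 2, 11, 12, 13

Mode = 2, 11, 12, 13


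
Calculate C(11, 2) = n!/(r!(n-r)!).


C(11,2) = 11!/(2! × 9!)
= 39916800/(2 × 362880)
= 55

C(11,2) = 55


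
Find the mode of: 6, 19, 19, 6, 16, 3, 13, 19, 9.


Frequencies: 3:1, 6:2, 9:1, 13:1, 16:1, 19:3
Max frequency = 3
Mode = 19

Mode = 19


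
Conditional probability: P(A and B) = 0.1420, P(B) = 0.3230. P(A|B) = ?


P(A|B) = 0.1420/0.3230 = 0.4396

P(A|B) = 0.4396


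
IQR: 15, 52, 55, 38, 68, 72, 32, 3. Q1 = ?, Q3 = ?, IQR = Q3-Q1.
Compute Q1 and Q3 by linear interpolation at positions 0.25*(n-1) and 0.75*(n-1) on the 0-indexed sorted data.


Sorted: 3, 15, 32, 38, 52, 55, 68, 72
Q1 (25th %ile) = 27.7500
Q3 (75th %ile) = 58.2500
IQR = 58.2500 - 27.7500 = 30.5000

IQR = 30.5000


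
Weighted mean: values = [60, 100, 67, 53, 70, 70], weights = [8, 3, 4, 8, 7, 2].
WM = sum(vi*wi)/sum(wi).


Numerator = 60*8 + 100*3 + 67*4 + 53*8 + 70*7 + 70*2 = 2102
Denominator = 8 + 3 + 4 + 8 + 7 + 2 = 32
WM = 2102/32 = 65.6875

WM = 65.6875


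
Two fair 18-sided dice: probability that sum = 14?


Total outcomes = 18×18 = 324
Favorable (sum = 14): 13
P = 13/324 = 0.0401

P = 0.0401


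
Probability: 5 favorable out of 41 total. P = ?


P = 5/41 = 0.1220

P = 0.1220


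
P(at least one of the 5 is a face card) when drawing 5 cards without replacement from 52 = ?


P(at least one) = 1 - P(none)
P(none) = (40/52) × (39/51) × (38/50) × (37/49) × (36/48) = 0.253181
P(at least one) = 1 - 0.253181 = 0.7468

P = 0.7468


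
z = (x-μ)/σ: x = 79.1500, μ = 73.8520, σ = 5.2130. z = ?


z = (79.1500 - 73.8520)/5.2130
= 5.2980/5.2130
= 1.0163

z = 1.0163


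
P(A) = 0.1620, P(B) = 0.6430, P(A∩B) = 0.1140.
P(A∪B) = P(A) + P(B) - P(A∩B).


P(A∪B) = 0.1620 + 0.6430 - 0.1140
= 0.8050 - 0.1140
= 0.6910

P(A∪B) = 0.6910


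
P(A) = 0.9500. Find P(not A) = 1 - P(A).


P(not A) = 1 - 0.9500 = 0.0500

P(not A) = 0.0500


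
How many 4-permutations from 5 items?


P(5,4) = 5!/1!
= 120/1
= 120

P(5,4) = 120


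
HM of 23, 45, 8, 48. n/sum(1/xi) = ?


Sum of reciprocals = 1/23 + 1/45 + 1/8 + 1/48 = 0.211534
HM = 4/0.211534 = 18.9095

HM = 18.9095


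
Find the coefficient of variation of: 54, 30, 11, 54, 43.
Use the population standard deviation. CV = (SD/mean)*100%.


Mean = 38.4000
SD = 16.3046
CV = (16.3046/38.4000)*100 = 42.4599%

CV = 42.4599%


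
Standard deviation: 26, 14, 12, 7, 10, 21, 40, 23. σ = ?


Mean = 19.1250
Variance = 101.1094
SD = sqrt(101.1094) = 10.0553

SD = 10.0553


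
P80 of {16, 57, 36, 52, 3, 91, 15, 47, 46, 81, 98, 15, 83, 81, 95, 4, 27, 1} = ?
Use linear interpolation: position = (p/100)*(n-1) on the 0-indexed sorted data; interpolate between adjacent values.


Sorted: 1, 3, 4, 15, 15, 16, 27, 36, 46, 47, 52, 57, 81, 81, 83, 91, 95, 98
n = 18
Index = 80/100 * 17 = 13.6000
Lower = data[13] = 81, Upper = data[14] = 83
P80 = 81 + 0.6000*(2) = 82.2000

P80 = 82.2000


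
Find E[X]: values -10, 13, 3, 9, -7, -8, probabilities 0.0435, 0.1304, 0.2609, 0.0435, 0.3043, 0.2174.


E[X] = -10*0.0435 + 13*0.1304 + 3*0.2609 + 9*0.0435 - 7*0.3043 - 8*0.2174
= -0.4350 + 1.6952 + 0.7827 + 0.3915 - 2.1301 - 1.7392
= -1.4349

E[X] = -1.4349


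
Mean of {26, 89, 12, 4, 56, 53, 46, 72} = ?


Sum = 26 + 89 + 12 + 4 + 56 + 53 + 46 + 72 = 358
n = 8
Mean = 358/8 = 44.7500

Mean = 44.7500


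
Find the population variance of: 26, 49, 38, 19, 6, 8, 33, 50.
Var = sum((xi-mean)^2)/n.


Mean = 28.6250
Squared deviations: 6.8906, 415.1406, 87.8906, 92.6406, 511.8906, 425.3906, 19.1406, 456.8906
Sum = 2015.8750
Variance = 2015.8750/8 = 251.9844

Variance = 251.9844


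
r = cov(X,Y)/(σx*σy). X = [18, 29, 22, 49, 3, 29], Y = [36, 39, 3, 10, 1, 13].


Mean X = 25.0000, Mean Y = 17.0000
SD X = 13.844373, SD Y = 15.066519
Cov = 27.500000
r = 27.500000/(13.844373*15.066519) = 0.1318

r = 0.1318


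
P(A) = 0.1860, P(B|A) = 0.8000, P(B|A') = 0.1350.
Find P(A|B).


P(B) = P(B|A)*P(A) + P(B|A')*P(A')
= 0.8000*0.1860 + 0.1350*0.8140
= 0.148800 + 0.109890 = 0.258690
P(A|B) = 0.148800/0.258690 = 0.5752

P(A|B) = 0.5752


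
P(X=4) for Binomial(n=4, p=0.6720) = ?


C(4,4) = 1
p^4 = 0.203928
(1-p)^0 = 1.000000
P = 1 * 0.203928 * 1.000000 = 0.2039

P(X=4) = 0.2039


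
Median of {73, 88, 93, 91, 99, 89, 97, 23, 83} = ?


Sorted: 23, 73, 83, 88, 89, 91, 93, 97, 99
n = 9 (odd)
Middle value = 89

Median = 89


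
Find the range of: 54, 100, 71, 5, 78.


Max = 100, Min = 5
Range = 100 - 5 = 95

Range = 95


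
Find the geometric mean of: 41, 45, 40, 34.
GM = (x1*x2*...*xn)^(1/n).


Product = 41 × 45 × 40 × 34 = 2509200
GM = 2509200^(1/4) = 39.8001

GM = 39.8001


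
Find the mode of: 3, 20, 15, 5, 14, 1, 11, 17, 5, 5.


Frequencies: 1:1, 3:1, 5:3, 11:1, 14:1, 15:1, 17:1, 20:1
Max frequency = 3
Mode = 5

Mode = 5


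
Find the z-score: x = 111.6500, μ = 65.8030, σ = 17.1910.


z = (111.6500 - 65.8030)/17.1910
= 45.8470/17.1910
= 2.6669

z = 2.6669


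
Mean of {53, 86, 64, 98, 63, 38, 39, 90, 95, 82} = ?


Sum = 53 + 86 + 64 + 98 + 63 + 38 + 39 + 90 + 95 + 82 = 708
n = 10
Mean = 708/10 = 70.8000

Mean = 70.8000


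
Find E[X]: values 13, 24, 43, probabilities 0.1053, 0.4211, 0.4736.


E[X] = 13*0.1053 + 24*0.4211 + 43*0.4736
= 1.3689 + 10.1064 + 20.3648
= 31.8401

E[X] = 31.8401


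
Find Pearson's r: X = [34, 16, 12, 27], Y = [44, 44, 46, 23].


Mean X = 22.2500, Mean Y = 39.2500
SD X = 8.728545, SD Y = 9.417404
Cov = -30.062500
r = -30.062500/(8.728545*9.417404) = -0.3657

r = -0.3657


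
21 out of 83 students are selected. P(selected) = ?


P = 21/83 = 0.2530

P = 0.2530


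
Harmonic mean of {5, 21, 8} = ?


Sum of reciprocals = 1/5 + 1/21 + 1/8 = 0.372619
HM = 3/0.372619 = 8.0511

HM = 8.0511


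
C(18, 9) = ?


C(18,9) = 18!/(9! × 9!)
= 6402373705728000/(362880 × 362880)
= 48620

C(18,9) = 48620


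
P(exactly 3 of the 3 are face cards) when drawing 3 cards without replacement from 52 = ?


Hypergeometric: P(X=3) = C(12,3)·C(40,0) / C(52,3)
= 220 × 1 / 22100
= 220/22100 = 0.0100

P = 0.0100


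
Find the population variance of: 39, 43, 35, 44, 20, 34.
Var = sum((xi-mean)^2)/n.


Mean = 35.8333
Squared deviations: 10.0278, 51.3611, 0.6944, 66.6944, 250.6944, 3.3611
Sum = 382.8333
Variance = 382.8333/6 = 63.8056

Variance = 63.8056


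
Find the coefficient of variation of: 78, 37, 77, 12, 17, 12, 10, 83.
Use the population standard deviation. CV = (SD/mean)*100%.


Mean = 40.7500
SD = 30.9506
CV = (30.9506/40.7500)*100 = 75.9523%

CV = 75.9523%


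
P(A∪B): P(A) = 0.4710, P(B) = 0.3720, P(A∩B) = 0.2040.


P(A∪B) = 0.4710 + 0.3720 - 0.2040
= 0.8430 - 0.2040
= 0.6390

P(A∪B) = 0.6390


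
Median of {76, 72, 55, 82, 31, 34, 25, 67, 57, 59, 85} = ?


Sorted: 25, 31, 34, 55, 57, 59, 67, 72, 76, 82, 85
n = 11 (odd)
Middle value = 59

Median = 59


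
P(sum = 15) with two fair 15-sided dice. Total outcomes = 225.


Total outcomes = 15×15 = 225
Favorable (sum = 15): 14
P = 14/225 = 0.0622

P = 0.0622


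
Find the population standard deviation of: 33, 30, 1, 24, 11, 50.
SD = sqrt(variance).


Mean = 24.8333
Variance = 247.8056
SD = sqrt(247.8056) = 15.7418

SD = 15.7418


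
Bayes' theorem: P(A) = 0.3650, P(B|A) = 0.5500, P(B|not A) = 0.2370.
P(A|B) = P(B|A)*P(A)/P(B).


P(B) = P(B|A)*P(A) + P(B|A')*P(A')
= 0.5500*0.3650 + 0.2370*0.6350
= 0.200750 + 0.150495 = 0.351245
P(A|B) = 0.200750/0.351245 = 0.5715

P(A|B) = 0.5715


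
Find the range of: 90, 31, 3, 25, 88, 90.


Max = 90, Min = 3
Range = 90 - 3 = 87

Range = 87


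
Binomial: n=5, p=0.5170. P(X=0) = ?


C(5,0) = 1
p^0 = 1.000000
(1-p)^5 = 0.026287
P = 1 * 1.000000 * 0.026287 = 0.0263

P(X=0) = 0.0263


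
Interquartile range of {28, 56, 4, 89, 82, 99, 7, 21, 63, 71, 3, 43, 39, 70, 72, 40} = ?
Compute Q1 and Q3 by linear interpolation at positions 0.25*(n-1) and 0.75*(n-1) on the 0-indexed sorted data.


Sorted: 3, 4, 7, 21, 28, 39, 40, 43, 56, 63, 70, 71, 72, 82, 89, 99
Q1 (25th %ile) = 26.2500
Q3 (75th %ile) = 71.2500
IQR = 71.2500 - 26.2500 = 45.0000

IQR = 45.0000


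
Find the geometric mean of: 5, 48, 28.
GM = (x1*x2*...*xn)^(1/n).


Product = 5 × 48 × 28 = 6720
GM = 6720^(1/3) = 18.8708

GM = 18.8708


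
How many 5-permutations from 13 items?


P(13,5) = 13!/8!
= 6227020800/40320
= 154440

P(13,5) = 154440


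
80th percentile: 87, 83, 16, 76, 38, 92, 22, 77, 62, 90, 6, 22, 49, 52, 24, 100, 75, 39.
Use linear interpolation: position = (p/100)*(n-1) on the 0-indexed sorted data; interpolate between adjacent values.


Sorted: 6, 16, 22, 22, 24, 38, 39, 49, 52, 62, 75, 76, 77, 83, 87, 90, 92, 100
n = 18
Index = 80/100 * 17 = 13.6000
Lower = data[13] = 83, Upper = data[14] = 87
P80 = 83 + 0.6000*(4) = 85.4000

P80 = 85.4000


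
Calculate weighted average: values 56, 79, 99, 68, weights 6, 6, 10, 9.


Numerator = 56*6 + 79*6 + 99*10 + 68*9 = 2412
Denominator = 6 + 6 + 10 + 9 = 31
WM = 2412/31 = 77.8065

WM = 77.8065


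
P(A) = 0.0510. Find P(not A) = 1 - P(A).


P(not A) = 1 - 0.0510 = 0.9490

P(not A) = 0.9490


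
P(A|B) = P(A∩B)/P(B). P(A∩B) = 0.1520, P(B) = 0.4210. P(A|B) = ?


P(A|B) = 0.1520/0.4210 = 0.3610

P(A|B) = 0.3610


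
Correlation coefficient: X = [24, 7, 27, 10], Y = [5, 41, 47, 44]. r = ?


Mean X = 17.0000, Mean Y = 34.2500
SD X = 8.631338, SD Y = 17.020209
Cov = -53.250000
r = -53.250000/(8.631338*17.020209) = -0.3625

r = -0.3625


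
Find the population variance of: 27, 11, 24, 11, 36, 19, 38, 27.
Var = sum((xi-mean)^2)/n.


Mean = 24.1250
Squared deviations: 8.2656, 172.2656, 0.0156, 172.2656, 141.0156, 26.2656, 192.5156, 8.2656
Sum = 720.8750
Variance = 720.8750/8 = 90.1094

Variance = 90.1094


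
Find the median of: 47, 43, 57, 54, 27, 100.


Sorted: 27, 43, 47, 54, 57, 100
n = 6 (even)
Middle values: 47 and 54
Median = (47+54)/2 = 50.5000

Median = 50.5000


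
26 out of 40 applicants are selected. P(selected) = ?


P = 26/40 = 0.6500

P = 0.6500


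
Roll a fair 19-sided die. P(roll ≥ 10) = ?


Favorable outcomes (roll ≥ 10): 10
Total outcomes = 19
P = 10/19 = 0.5263

P = 0.5263


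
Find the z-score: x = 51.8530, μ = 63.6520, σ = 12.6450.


z = (51.8530 - 63.6520)/12.6450
= -11.7990/12.6450
= -0.9331

z = -0.9331


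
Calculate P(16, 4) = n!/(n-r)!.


P(16,4) = 16!/12!
= 20922789888000/479001600
= 43680

P(16,4) = 43680


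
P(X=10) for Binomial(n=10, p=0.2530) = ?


C(10,10) = 1
p^10 = 1.074497e-06
(1-p)^0 = 1.000000
P = 1 * 1.074497e-06 * 1.000000 = 1.0745e-06

P(X=10) = 1.0745e-06


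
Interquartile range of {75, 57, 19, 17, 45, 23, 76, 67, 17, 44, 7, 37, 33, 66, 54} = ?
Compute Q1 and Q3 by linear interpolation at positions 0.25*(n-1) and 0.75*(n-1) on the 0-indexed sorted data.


Sorted: 7, 17, 17, 19, 23, 33, 37, 44, 45, 54, 57, 66, 67, 75, 76
Q1 (25th %ile) = 21.0000
Q3 (75th %ile) = 61.5000
IQR = 61.5000 - 21.0000 = 40.5000

IQR = 40.5000


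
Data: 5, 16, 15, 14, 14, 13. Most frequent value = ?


Frequencies: 5:1, 13:1, 14:2, 15:1, 16:1
Max frequency = 2
Mode = 14

Mode = 14


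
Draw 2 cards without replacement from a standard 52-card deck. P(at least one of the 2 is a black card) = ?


P(at least one) = 1 - P(none)
P(none) = (26/52) × (25/51) = 0.245098
P(at least one) = 1 - 0.245098 = 0.7549

P = 0.7549
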